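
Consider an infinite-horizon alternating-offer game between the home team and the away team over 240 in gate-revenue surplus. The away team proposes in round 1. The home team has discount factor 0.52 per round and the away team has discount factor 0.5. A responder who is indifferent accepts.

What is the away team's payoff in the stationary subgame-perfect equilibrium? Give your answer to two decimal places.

In a stationary SPE each proposer offers the other exactly their discounted continuation value.
If the away team keeps x when proposing and the home team keeps y when proposing, then x = 240 − 0.52y and y = 240 − 0.5x.
Solving: x = 240(1 − 0.52) / (1 − 0.5·0.52) = 115.2 / 0.74 ≈ 155.6757.
The home team gets 240 − 155.6757 ≈ 84.3243.

155.68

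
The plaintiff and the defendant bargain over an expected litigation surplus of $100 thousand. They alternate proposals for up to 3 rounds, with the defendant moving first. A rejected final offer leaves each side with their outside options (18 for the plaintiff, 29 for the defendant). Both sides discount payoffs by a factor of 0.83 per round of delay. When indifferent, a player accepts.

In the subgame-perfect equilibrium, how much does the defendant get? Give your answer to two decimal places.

73.49

Round 3 (the defendant proposes): the plaintiff gets 18 if talks fail, so the defendant offers 18 and keeps 82.
Round 2 (the plaintiff proposes): the defendant can get 82 next round, worth 0.83 × 82 = 68.06 now. The plaintiff offers 68.06 and keeps 100 − 68.06 = 31.94.
Round 1 (the defendant proposes): the plaintiff can get 31.94 next round, worth 0.83 × 31.94 = 26.5102 now, so the defendant offers 26.5102, keeping 73.4898.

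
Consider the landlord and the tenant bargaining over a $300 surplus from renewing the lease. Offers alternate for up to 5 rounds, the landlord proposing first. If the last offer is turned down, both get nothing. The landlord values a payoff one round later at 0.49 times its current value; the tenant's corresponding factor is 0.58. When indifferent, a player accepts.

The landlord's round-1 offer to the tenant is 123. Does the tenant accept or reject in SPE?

Work out the tenant's continuation value if the offer is rejected.
Round 5 (the landlord proposes): the tenant will accept anything ≥ 0, so the landlord offers 0 and keeps 300.
Round 4 (the tenant proposes): the landlord can get 300 next round, worth 0.49 × 300 = 147 now. The tenant offers 147 and keeps 300 − 147 = 153.
Round 3 (the landlord proposes): the tenant can get 153 next round, worth 0.58 × 153 = 88.74 now; the landlord offers that and keeps 211.26.
Round 2 (the tenant proposes): the landlord can get 211.26 next round, worth 0.49 × 211.26 = 103.5174 now, so the tenant offers 103.5174, keeping 196.4826.
So by rejecting in round 1, the tenant gets 196.4826 next round, worth 0.58 × 196.4826 = 113.959908 now.
Offer 123 ≥ 113.959908, so the tenant accepts.

Accept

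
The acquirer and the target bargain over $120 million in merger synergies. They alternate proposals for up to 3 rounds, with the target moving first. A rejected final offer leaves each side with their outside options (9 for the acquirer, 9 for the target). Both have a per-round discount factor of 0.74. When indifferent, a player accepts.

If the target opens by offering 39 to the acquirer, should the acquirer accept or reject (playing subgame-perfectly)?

Accept

Work out the acquirer's continuation value if the offer is rejected.
Round 3 (the target proposes): the acquirer gets 9 if talks fail, so the target offers 9 and keeps 111.
Round 2 (the acquirer proposes): the target can get 111 next round, worth 0.74 × 111 = 82.14 now; the acquirer offers that and keeps 37.86.
So by rejecting in round 1, the acquirer gets 37.86 next round, worth 0.74 × 37.86 = 28.0164 now.
Offer 39 ≥ 28.0164, so the acquirer accepts.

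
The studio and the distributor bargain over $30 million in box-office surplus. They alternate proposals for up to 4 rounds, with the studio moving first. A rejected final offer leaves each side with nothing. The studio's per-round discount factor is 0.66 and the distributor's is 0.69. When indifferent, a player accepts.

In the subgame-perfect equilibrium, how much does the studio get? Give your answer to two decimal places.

13.54

Round 4 (the distributor proposes): the studio will accept anything ≥ 0, so the distributor offers 0 and keeps 30.
Round 3 (the studio proposes): the distributor can get 30 next round, worth 0.69 × 30 = 20.7 now; the studio offers that and keeps 9.3.
Round 2 (the distributor proposes): the studio can get 9.3 next round, worth 0.66 × 9.3 = 6.138 now, so the distributor offers 6.138, keeping 23.862.
Round 1 (the studio proposes): the distributor can get 23.862 next round, worth 0.69 × 23.862 = 16.46478 now. The studio offers 16.46478 and keeps 30 − 16.46478 = 13.53522.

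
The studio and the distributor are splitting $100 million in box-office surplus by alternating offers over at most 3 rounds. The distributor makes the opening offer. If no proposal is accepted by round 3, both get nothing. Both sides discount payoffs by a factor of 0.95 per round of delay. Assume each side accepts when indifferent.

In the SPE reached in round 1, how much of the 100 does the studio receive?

By backward induction:
Round 3 (the distributor proposes): rejection yields 0 for the studio; the distributor offers 0 and keeps 100.
Round 2 (the studio proposes): the distributor can get 100 next round, worth 0.95 × 100 = 95 now; the studio offers that and keeps 5.
Round 1 (the distributor proposes): the studio can get 5 next round, worth 0.95 × 5 = 4.75 now. The distributor offers 4.75 and keeps 100 − 4.75 = 95.25.

4.75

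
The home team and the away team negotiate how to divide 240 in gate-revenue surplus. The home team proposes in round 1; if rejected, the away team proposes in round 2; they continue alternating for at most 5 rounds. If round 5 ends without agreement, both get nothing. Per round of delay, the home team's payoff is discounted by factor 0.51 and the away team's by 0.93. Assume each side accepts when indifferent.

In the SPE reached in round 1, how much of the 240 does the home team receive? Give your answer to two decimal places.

78.76

Round 5 (the home team proposes): the away team will accept anything ≥ 0, so the home team offers 0 and keeps 240.
Round 4 (the away team proposes): the home team can get 240 next round, worth 0.51 × 240 = 122.4 now; the away team offers that and keeps 117.6.
Round 3 (the home team proposes): the away team can get 117.6 next round, worth 0.93 × 117.6 = 109.368 now; the home team offers that and keeps 130.632.
Round 2 (the away team proposes): the home team can get 130.632 next round, worth 0.51 × 130.632 = 66.62232 now, so the away team offers 66.62232, keeping 173.37768.
Round 1 (the home team proposes): the away team can get 173.37768 next round, worth 0.93 × 173.37768 = 161.2412424 now; the home team offers that and keeps 78.7587576.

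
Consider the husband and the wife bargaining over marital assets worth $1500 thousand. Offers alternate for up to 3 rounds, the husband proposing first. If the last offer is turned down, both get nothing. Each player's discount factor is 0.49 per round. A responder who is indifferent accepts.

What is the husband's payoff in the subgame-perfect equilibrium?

1125.15

Round 3 (the husband proposes): the wife will accept anything ≥ 0, so the husband offers 0 and keeps 1500.
Round 2 (the wife proposes): the husband can get 1500 next round, worth 0.49 × 1500 = 735 now. The wife offers 735 and keeps 1500 − 735 = 765.
Round 1 (the husband proposes): the wife can get 765 next round, worth 0.49 × 765 = 374.85 now; the husband offers that and keeps 1125.15.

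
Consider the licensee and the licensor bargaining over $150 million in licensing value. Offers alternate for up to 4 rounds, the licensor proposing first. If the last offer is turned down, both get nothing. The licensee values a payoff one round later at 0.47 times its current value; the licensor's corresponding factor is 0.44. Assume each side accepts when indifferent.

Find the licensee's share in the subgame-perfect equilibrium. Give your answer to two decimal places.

54.06

Round 4 (the licensee proposes): rejection yields 0 for the licensor; the licensee offers 0 and keeps 150.
Round 3 (the licensor proposes): the licensee can get 150 next round, worth 0.47 × 150 = 70.5 now, so the licensor offers 70.5, keeping 79.5.
Round 2 (the licensee proposes): the licensor can get 79.5 next round, worth 0.44 × 79.5 = 34.98 now; the licensee offers that and keeps 115.02.
Round 1 (the licensor proposes): the licensee can get 115.02 next round, worth 0.47 × 115.02 = 54.0594 now, so the licensor offers 54.0594, keeping 95.9406.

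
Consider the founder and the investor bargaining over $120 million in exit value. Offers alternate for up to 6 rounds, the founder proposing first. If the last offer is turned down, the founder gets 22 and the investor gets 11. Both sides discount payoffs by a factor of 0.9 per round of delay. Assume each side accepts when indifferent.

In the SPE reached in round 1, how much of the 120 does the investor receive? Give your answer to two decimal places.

77.42

Round 6 (the investor proposes): the founder gets 22 if talks fail, so the investor offers 22 and keeps 98.
Round 5 (the founder proposes): the investor can get 98 next round, worth 0.9 × 98 = 88.2 now; the founder offers that and keeps 31.8.
Round 4 (the investor proposes): the founder can get 31.8 next round, worth 0.9 × 31.8 = 28.62 now. The investor offers 28.62 and keeps 120 − 28.62 = 91.38.
Round 3 (the founder proposes): the investor can get 91.38 next round, worth 0.9 × 91.38 = 82.242 now, so the founder offers 82.242, keeping 37.758.
Round 2 (the investor proposes): the founder can get 37.758 next round, worth 0.9 × 37.758 = 33.9822 now, so the investor offers 33.9822, keeping 86.0178.
Round 1 (the founder proposes): the investor can get 86.0178 next round, worth 0.9 × 86.0178 = 77.41602 now, so the founder offers 77.41602, keeping 42.58398.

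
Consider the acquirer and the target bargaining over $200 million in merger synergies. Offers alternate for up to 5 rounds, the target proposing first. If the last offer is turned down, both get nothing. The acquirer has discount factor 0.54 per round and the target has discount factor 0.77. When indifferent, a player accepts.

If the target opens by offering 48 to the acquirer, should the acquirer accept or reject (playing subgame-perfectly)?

Accept

Work out the acquirer's continuation value if the offer is rejected.
Round 5 (the target proposes): the acquirer will accept anything ≥ 0, so the target offers 0 and keeps 200.
Round 4 (the acquirer proposes): the target can get 200 next round, worth 0.77 × 200 = 154 now, so the acquirer offers 154, keeping 46.
Round 3 (the target proposes): the acquirer can get 46 next round, worth 0.54 × 46 = 24.84 now. The target offers 24.84 and keeps 200 − 24.84 = 175.16.
Round 2 (the acquirer proposes): the target can get 175.16 next round, worth 0.77 × 175.16 = 134.8732 now. The acquirer offers 134.8732 and keeps 200 − 134.8732 = 65.1268.
So by rejecting in round 1, the acquirer gets 65.1268 next round, worth 0.54 × 65.1268 = 35.168472 now.
Offer 48 ≥ 35.168472, so the acquirer accepts.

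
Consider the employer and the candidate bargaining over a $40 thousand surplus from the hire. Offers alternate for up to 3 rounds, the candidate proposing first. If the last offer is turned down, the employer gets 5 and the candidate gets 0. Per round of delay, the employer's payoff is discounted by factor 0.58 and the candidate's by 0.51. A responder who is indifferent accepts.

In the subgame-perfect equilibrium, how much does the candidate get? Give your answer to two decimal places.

Round 3 (the candidate proposes): the employer gets 5 if talks fail, so the candidate offers 5 and keeps 35.
Round 2 (the employer proposes): the candidate can get 35 next round, worth 0.51 × 35 = 17.85 now. The employer offers 17.85 and keeps 40 − 17.85 = 22.15.
Round 1 (the candidate proposes): the employer can get 22.15 next round, worth 0.58 × 22.15 = 12.847 now, so the candidate offers 12.847, keeping 27.153.

27.15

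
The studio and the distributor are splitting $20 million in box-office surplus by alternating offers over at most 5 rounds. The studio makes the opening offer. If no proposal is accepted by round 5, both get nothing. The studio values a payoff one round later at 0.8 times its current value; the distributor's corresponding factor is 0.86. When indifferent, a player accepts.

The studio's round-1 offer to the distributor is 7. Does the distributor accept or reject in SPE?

Accept

Round 5 (the studio proposes): the distributor will accept anything ≥ 0, so the studio offers 0 and keeps 20.
Round 4 (the distributor proposes): the studio can get 20 next round, worth 0.8 × 20 = 16 now, so the distributor offers 16, keeping 4.
Round 3 (the studio proposes): the distributor can get 4 next round, worth 0.86 × 4 = 3.44 now, so the studio offers 3.44, keeping 16.56.
Round 2 (the distributor proposes): the studio can get 16.56 next round, worth 0.8 × 16.56 = 13.248 now, so the distributor offers 13.248, keeping 6.752.
So by rejecting in round 1, the distributor gets 6.752 next round, worth 0.86 × 6.752 = 5.80672 now.
Offer 7 ≥ 5.80672, so the distributor accepts.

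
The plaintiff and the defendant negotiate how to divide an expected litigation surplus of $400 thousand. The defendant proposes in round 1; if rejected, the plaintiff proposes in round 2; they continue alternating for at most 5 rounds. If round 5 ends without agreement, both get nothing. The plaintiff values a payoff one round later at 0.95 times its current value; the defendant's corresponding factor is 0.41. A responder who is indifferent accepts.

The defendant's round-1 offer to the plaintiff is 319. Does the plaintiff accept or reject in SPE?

Round 5 (the defendant proposes): rejection yields 0 for the plaintiff; the defendant offers 0 and keeps 400.
Round 4 (the plaintiff proposes): the defendant can get 400 next round, worth 0.41 × 400 = 164 now. The plaintiff offers 164 and keeps 400 − 164 = 236.
Round 3 (the defendant proposes): the plaintiff can get 236 next round, worth 0.95 × 236 = 224.2 now; the defendant offers that and keeps 175.8.
Round 2 (the plaintiff proposes): the defendant can get 175.8 next round, worth 0.41 × 175.8 = 72.078 now. The plaintiff offers 72.078 and keeps 400 − 72.078 = 327.922.
So by rejecting in round 1, the plaintiff gets 327.922 next round, worth 0.95 × 327.922 = 311.5259 now.
Offer 319 ≥ 311.5259, so the plaintiff accepts.

Accept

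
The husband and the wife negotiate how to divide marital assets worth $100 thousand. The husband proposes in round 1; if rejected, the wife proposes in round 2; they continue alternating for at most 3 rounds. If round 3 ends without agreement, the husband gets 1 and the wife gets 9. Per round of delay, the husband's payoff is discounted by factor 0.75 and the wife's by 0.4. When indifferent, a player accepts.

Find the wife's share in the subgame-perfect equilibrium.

Round 3 (the husband proposes): the wife gets 9 if talks fail, so the husband offers 9 and keeps 91.
Round 2 (the wife proposes): the husband can get 91 next round, worth 0.75 × 91 = 68.25 now; the wife offers that and keeps 31.75.
Round 1 (the husband proposes): the wife can get 31.75 next round, worth 0.4 × 31.75 = 12.7 now, so the husband offers 12.7, keeping 87.3.

12.7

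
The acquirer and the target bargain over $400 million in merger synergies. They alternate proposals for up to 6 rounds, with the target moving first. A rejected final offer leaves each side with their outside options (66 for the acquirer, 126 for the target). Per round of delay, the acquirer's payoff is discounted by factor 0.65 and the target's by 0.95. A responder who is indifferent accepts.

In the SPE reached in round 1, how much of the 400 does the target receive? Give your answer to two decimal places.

Round 6 (the acquirer proposes): the target gets 126 if talks fail, so the acquirer offers 126 and keeps 274.
Round 5 (the target proposes): the acquirer can get 274 next round, worth 0.65 × 274 = 178.1 now, so the target offers 178.1, keeping 221.9.
Round 4 (the acquirer proposes): the target can get 221.9 next round, worth 0.95 × 221.9 = 210.805 now, so the acquirer offers 210.805, keeping 189.195.
Round 3 (the target proposes): the acquirer can get 189.195 next round, worth 0.65 × 189.195 = 122.97675 now, so the target offers 122.97675, keeping 277.02325.
Round 2 (the acquirer proposes): the target can get 277.02325 next round, worth 0.95 × 277.02325 = 263.1720875 now; the acquirer offers that and keeps 136.8279125.
Round 1 (the target proposes): the acquirer can get 136.8279125 next round, worth 0.65 × 136.8279125 = 88.938143125 now, so the target offers 88.938143125, keeping 311.061856875.

311.06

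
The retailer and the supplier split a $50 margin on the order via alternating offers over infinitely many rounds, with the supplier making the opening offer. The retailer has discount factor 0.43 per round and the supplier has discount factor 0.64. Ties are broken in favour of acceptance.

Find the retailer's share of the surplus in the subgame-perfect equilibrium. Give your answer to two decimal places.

In a stationary SPE each proposer offers the other exactly their discounted continuation value.
If the supplier keeps x when proposing and the retailer keeps y when proposing, then x = 50 − 0.43y and y = 50 − 0.64x.
Solving: x = 50(1 − 0.43) / (1 − 0.64·0.43) = 28.5 / 0.7248 ≈ 39.3212.
The retailer gets 50 − 39.3212 ≈ 10.6788.

10.68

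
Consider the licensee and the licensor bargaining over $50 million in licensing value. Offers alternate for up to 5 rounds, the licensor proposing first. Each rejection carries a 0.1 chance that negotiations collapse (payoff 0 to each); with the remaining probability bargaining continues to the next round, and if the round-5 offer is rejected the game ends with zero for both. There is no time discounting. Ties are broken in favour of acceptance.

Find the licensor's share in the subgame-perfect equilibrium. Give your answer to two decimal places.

41.86

Round 5 (the licensor proposes): rejection yields 0 for the licensee; the licensor offers 0 and keeps 50.
Round 4 (the licensee proposes): rejecting gives the licensor an expected 0.9 × 50 = 45. The licensee offers 45 and keeps 50 − 45 = 5.
Round 3 (the licensor proposes): rejecting gives the licensee an expected 0.9 × 5 = 4.5, so the licensor offers 4.5, keeping 45.5.
Round 2 (the licensee proposes): rejecting gives the licensor an expected 0.9 × 45.5 = 40.95. The licensee offers 40.95 and keeps 50 − 40.95 = 9.05.
Round 1 (the licensor proposes): rejecting gives the licensee an expected 0.9 × 9.05 = 8.145, so the licensor offers 8.145, keeping 41.855.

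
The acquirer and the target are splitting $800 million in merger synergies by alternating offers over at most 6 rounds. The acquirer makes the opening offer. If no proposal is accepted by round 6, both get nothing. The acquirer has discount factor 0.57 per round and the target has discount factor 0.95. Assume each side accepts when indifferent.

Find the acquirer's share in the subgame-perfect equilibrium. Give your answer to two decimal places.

Work backward from the last round.
Round 6 (the target proposes): rejection yields 0 for the acquirer; the target offers 0 and keeps 800.
Round 5 (the acquirer proposes): the target can get 800 next round, worth 0.95 × 800 = 760 now. The acquirer offers 760 and keeps 800 − 760 = 40.
Round 4 (the target proposes): the acquirer can get 40 next round, worth 0.57 × 40 = 22.8 now; the target offers that and keeps 777.2.
Round 3 (the acquirer proposes): the target can get 777.2 next round, worth 0.95 × 777.2 = 738.34 now; the acquirer offers that and keeps 61.66.
Round 2 (the target proposes): the acquirer can get 61.66 next round, worth 0.57 × 61.66 = 35.1462 now. The target offers 35.1462 and keeps 800 − 35.1462 = 764.8538.
Round 1 (the acquirer proposes): the target can get 764.8538 next round, worth 0.95 × 764.8538 = 726.61111 now. The acquirer offers 726.61111 and keeps 800 − 726.61111 = 73.38889.

73.39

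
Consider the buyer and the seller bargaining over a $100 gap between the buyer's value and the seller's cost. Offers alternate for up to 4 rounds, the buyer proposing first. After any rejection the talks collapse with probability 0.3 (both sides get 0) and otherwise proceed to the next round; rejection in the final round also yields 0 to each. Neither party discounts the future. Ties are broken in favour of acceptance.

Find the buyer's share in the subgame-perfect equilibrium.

Round 4 (the seller proposes): the buyer will accept anything ≥ 0, so the seller offers 0 and keeps 100.
Round 3 (the buyer proposes): rejecting gives the seller an expected 0.7 × 100 = 70, so the buyer offers 70, keeping 30.
Round 2 (the seller proposes): rejecting gives the buyer an expected 0.7 × 30 = 21, so the seller offers 21, keeping 79.
Round 1 (the buyer proposes): rejecting gives the seller an expected 0.7 × 79 = 55.3, so the buyer offers 55.3, keeping 44.7.

44.7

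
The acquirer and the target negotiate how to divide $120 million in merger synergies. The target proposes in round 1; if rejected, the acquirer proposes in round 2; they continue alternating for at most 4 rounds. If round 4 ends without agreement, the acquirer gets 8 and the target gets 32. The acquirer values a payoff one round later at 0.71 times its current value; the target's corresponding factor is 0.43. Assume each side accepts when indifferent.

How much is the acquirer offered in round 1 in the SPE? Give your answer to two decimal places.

Round 4 (the acquirer proposes): the target gets 32 if talks fail, so the acquirer offers 32 and keeps 88.
Round 3 (the target proposes): the acquirer can get 88 next round, worth 0.71 × 88 = 62.48 now. The target offers 62.48 and keeps 120 − 62.48 = 57.52.
Round 2 (the acquirer proposes): the target can get 57.52 next round, worth 0.43 × 57.52 = 24.7336 now. The acquirer offers 24.7336 and keeps 120 − 24.7336 = 95.2664.
Round 1 (the target proposes): the acquirer can get 95.2664 next round, worth 0.71 × 95.2664 = 67.639144 now; the target offers that and keeps 52.360856.

67.64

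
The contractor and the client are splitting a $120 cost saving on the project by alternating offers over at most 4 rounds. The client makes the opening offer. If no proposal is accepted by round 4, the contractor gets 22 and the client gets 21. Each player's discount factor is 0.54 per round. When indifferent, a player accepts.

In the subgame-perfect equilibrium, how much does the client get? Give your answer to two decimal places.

74.60

By backward induction:
Round 4 (the contractor proposes): the client gets 21 if talks fail, so the contractor offers 21 and keeps 99.
Round 3 (the client proposes): the contractor can get 99 next round, worth 0.54 × 99 = 53.46 now; the client offers that and keeps 66.54.
Round 2 (the contractor proposes): the client can get 66.54 next round, worth 0.54 × 66.54 = 35.9316 now. The contractor offers 35.9316 and keeps 120 − 35.9316 = 84.0684.
Round 1 (the client proposes): the contractor can get 84.0684 next round, worth 0.54 × 84.0684 = 45.396936 now; the client offers that and keeps 74.603064.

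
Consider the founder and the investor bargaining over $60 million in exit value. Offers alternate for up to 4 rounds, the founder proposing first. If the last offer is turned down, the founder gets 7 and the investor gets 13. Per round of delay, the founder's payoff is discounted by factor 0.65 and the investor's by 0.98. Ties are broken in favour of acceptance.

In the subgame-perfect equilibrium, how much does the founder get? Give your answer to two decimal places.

Round 4 (the investor proposes): the founder gets 7 if talks fail, so the investor offers 7 and keeps 53.
Round 3 (the founder proposes): the investor can get 53 next round, worth 0.98 × 53 = 51.94 now; the founder offers that and keeps 8.06.
Round 2 (the investor proposes): the founder can get 8.06 next round, worth 0.65 × 8.06 = 5.239 now; the investor offers that and keeps 54.761.
Round 1 (the founder proposes): the investor can get 54.761 next round, worth 0.98 × 54.761 = 53.66578 now; the founder offers that and keeps 6.33422.

6.33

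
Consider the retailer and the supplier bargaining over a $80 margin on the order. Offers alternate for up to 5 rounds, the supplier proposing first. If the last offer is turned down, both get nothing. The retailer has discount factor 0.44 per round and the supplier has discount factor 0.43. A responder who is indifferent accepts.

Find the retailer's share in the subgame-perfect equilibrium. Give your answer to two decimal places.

23.86

Round 5 (the supplier proposes): the retailer will accept anything ≥ 0, so the supplier offers 0 and keeps 80.
Round 4 (the retailer proposes): the supplier can get 80 next round, worth 0.43 × 80 = 34.4 now, so the retailer offers 34.4, keeping 45.6.
Round 3 (the supplier proposes): the retailer can get 45.6 next round, worth 0.44 × 45.6 = 20.064 now, so the supplier offers 20.064, keeping 59.936.
Round 2 (the retailer proposes): the supplier can get 59.936 next round, worth 0.43 × 59.936 = 25.77248 now, so the retailer offers 25.77248, keeping 54.22752.
Round 1 (the supplier proposes): the retailer can get 54.22752 next round, worth 0.44 × 54.22752 = 23.8601088 now, so the supplier offers 23.8601088, keeping 56.1398912.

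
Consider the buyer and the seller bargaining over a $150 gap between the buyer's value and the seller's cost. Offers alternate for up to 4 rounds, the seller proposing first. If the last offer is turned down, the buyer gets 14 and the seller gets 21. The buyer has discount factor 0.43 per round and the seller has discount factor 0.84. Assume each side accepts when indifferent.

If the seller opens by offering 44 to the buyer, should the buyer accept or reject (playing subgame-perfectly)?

Work out the buyer's continuation value if the offer is rejected.
Round 4 (the buyer proposes): the seller gets 21 if talks fail, so the buyer offers 21 and keeps 129.
Round 3 (the seller proposes): the buyer can get 129 next round, worth 0.43 × 129 = 55.47 now, so the seller offers 55.47, keeping 94.53.
Round 2 (the buyer proposes): the seller can get 94.53 next round, worth 0.84 × 94.53 = 79.4052 now, so the buyer offers 79.4052, keeping 70.5948.
So by rejecting in round 1, the buyer gets 70.5948 next round, worth 0.43 × 70.5948 = 30.355764 now.
Offer 44 ≥ 30.355764, so the buyer accepts.

Accept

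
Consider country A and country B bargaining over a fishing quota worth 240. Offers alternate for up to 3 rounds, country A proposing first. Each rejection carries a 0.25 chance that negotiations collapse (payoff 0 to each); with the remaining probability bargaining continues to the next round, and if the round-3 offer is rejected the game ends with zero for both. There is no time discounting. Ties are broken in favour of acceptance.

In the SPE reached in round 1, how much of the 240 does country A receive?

195

Round 3 (country A proposes): rejection yields 0 for country B; country A offers 0 and keeps 240.
Round 2 (country B proposes): rejecting gives country A an expected 0.75 × 240 = 180. Country B offers 180 and keeps 240 − 180 = 60.
Round 1 (country A proposes): rejecting gives country B an expected 0.75 × 60 = 45; country A offers that and keeps 195.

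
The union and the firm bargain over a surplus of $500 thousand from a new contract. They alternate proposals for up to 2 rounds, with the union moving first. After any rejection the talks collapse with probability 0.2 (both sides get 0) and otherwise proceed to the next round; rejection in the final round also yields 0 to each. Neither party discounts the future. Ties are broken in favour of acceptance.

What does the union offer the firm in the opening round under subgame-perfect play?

400

Round 2 (the firm proposes): the union will accept anything ≥ 0, so the firm offers 0 and keeps 500.
Round 1 (the union proposes): rejecting gives the firm an expected 0.8 × 500 = 400; the union offers that and keeps 100.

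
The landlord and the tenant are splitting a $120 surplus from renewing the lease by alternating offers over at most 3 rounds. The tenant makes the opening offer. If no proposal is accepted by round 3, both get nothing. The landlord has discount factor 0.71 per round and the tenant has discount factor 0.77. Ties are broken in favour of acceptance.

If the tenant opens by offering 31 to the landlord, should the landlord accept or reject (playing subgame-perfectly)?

Work out the landlord's continuation value if the offer is rejected.
Round 3 (the tenant proposes): rejection yields 0 for the landlord; the tenant offers 0 and keeps 120.
Round 2 (the landlord proposes): the tenant can get 120 next round, worth 0.77 × 120 = 92.4 now, so the landlord offers 92.4, keeping 27.6.
So by rejecting in round 1, the landlord gets 27.6 next round, worth 0.71 × 27.6 = 19.596 now.
Offer 31 ≥ 19.596, so the landlord accepts.

Accept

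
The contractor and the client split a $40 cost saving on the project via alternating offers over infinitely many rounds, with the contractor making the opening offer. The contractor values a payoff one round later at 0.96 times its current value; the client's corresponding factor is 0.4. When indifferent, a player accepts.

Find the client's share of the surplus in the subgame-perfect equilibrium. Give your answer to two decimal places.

When the contractor proposes, the client accepts any offer worth at least 0.4 times what the client would get by proposing next round; and vice versa.
This gives x = 40 − 0.4y and y = 40 − 0.96x, where x and y are each side's share when it proposes.
Hence (1 − 0.4·0.96)x = 40(1 − 0.4), i.e. 0.616·x = 24.
x ≈ 38.9610; the client's share is 40 − x ≈ 1.0390.

1.04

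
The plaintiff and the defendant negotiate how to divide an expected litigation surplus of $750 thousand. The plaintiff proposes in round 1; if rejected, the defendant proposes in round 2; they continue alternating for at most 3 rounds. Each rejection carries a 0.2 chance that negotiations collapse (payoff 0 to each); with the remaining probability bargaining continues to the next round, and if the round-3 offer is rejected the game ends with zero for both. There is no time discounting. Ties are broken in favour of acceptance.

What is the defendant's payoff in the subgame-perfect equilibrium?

By backward induction:
Round 3 (the plaintiff proposes): the defendant will accept anything ≥ 0, so the plaintiff offers 0 and keeps 750.
Round 2 (the defendant proposes): rejecting gives the plaintiff an expected 0.8 × 750 = 600; the defendant offers that and keeps 150.
Round 1 (the plaintiff proposes): rejecting gives the defendant an expected 0.8 × 150 = 120. The plaintiff offers 120 and keeps 750 − 120 = 630.

120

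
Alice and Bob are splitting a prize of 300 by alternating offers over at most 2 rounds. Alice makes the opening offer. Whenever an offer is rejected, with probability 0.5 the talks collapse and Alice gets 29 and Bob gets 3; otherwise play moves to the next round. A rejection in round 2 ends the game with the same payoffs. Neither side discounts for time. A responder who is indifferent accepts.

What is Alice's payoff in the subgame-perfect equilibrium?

By backward induction:
Round 2 (Bob proposes): Alice gets 29 if talks fail, so Bob offers 29 and keeps 271.
Round 1 (Alice proposes): rejecting gives Bob an expected 0.5 × 271 + 0.5 × 3 = 137, so Alice offers 137, keeping 163.

163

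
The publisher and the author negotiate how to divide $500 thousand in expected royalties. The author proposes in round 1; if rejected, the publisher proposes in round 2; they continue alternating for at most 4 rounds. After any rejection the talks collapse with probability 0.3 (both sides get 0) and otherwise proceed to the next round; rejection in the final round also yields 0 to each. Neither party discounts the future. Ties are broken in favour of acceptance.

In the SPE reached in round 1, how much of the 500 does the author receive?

Round 4 (the publisher proposes): rejection yields 0 for the author; the publisher offers 0 and keeps 500.
Round 3 (the author proposes): rejecting gives the publisher an expected 0.7 × 500 = 350. The author offers 350 and keeps 500 − 350 = 150.
Round 2 (the publisher proposes): rejecting gives the author an expected 0.7 × 150 = 105; the publisher offers that and keeps 395.
Round 1 (the author proposes): rejecting gives the publisher an expected 0.7 × 395 = 276.5; the author offers that and keeps 223.5.

223.5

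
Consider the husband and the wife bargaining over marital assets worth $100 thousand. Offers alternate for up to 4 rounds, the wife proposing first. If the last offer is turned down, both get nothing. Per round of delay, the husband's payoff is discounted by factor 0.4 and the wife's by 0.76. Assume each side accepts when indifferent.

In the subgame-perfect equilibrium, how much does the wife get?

78.24

Solve by backward induction from round 4.
Round 4 (the husband proposes): the wife will accept anything ≥ 0, so the husband offers 0 and keeps 100.
Round 3 (the wife proposes): the husband can get 100 next round, worth 0.4 × 100 = 40 now. The wife offers 40 and keeps 100 − 40 = 60.
Round 2 (the husband proposes): the wife can get 60 next round, worth 0.76 × 60 = 45.6 now; the husband offers that and keeps 54.4.
Round 1 (the wife proposes): the husband can get 54.4 next round, worth 0.4 × 54.4 = 21.76 now; the wife offers that and keeps 78.24.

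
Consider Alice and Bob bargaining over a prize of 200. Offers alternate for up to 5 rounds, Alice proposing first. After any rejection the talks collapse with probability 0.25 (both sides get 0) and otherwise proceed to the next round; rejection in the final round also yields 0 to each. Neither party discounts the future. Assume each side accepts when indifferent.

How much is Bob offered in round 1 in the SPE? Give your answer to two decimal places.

58.59

By backward induction:
Round 5 (Alice proposes): Bob will accept anything ≥ 0, so Alice offers 0 and keeps 200.
Round 4 (Bob proposes): rejecting gives Alice an expected 0.75 × 200 = 150, so Bob offers 150, keeping 50.
Round 3 (Alice proposes): rejecting gives Bob an expected 0.75 × 50 = 37.5; Alice offers that and keeps 162.5.
Round 2 (Bob proposes): rejecting gives Alice an expected 0.75 × 162.5 = 121.875. Bob offers 121.875 and keeps 200 − 121.875 = 78.125.
Round 1 (Alice proposes): rejecting gives Bob an expected 0.75 × 78.125 = 58.59375, so Alice offers 58.59375, keeping 141.40625.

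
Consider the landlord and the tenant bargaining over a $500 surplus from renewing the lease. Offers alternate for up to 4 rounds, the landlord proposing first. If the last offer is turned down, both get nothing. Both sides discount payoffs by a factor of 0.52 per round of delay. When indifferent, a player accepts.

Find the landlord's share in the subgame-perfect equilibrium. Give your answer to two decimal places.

304.90

Round 4 (the tenant proposes): rejection yields 0 for the landlord; the tenant offers 0 and keeps 500.
Round 3 (the landlord proposes): the tenant can get 500 next round, worth 0.52 × 500 = 260 now, so the landlord offers 260, keeping 240.
Round 2 (the tenant proposes): the landlord can get 240 next round, worth 0.52 × 240 = 124.8 now, so the tenant offers 124.8, keeping 375.2.
Round 1 (the landlord proposes): the tenant can get 375.2 next round, worth 0.52 × 375.2 = 195.104 now. The landlord offers 195.104 and keeps 500 − 195.104 = 304.896.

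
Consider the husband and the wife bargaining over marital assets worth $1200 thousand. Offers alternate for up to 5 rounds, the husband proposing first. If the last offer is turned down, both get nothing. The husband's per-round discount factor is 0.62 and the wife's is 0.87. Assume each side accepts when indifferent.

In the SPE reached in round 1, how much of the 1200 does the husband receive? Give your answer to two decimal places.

589.29

Work backward from the last round.
Round 5 (the husband proposes): rejection yields 0 for the wife; the husband offers 0 and keeps 1200.
Round 4 (the wife proposes): the husband can get 1200 next round, worth 0.62 × 1200 = 744 now. The wife offers 744 and keeps 1200 − 744 = 456.
Round 3 (the husband proposes): the wife can get 456 next round, worth 0.87 × 456 = 396.72 now; the husband offers that and keeps 803.28.
Round 2 (the wife proposes): the husband can get 803.28 next round, worth 0.62 × 803.28 = 498.0336 now, so the wife offers 498.0336, keeping 701.9664.
Round 1 (the husband proposes): the wife can get 701.9664 next round, worth 0.87 × 701.9664 = 610.710768 now; the husband offers that and keeps 589.289232.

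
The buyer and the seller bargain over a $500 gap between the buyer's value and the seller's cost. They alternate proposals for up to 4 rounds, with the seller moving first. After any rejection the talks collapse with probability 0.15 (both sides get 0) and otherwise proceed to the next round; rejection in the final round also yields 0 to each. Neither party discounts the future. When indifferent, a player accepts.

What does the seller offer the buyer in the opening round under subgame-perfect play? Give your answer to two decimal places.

Round 4 (the buyer proposes): rejection yields 0 for the seller; the buyer offers 0 and keeps 500.
Round 3 (the seller proposes): rejecting gives the buyer an expected 0.85 × 500 = 425; the seller offers that and keeps 75.
Round 2 (the buyer proposes): rejecting gives the seller an expected 0.85 × 75 = 63.75, so the buyer offers 63.75, keeping 436.25.
Round 1 (the seller proposes): rejecting gives the buyer an expected 0.85 × 436.25 = 370.8125, so the seller offers 370.8125, keeping 129.1875.

370.81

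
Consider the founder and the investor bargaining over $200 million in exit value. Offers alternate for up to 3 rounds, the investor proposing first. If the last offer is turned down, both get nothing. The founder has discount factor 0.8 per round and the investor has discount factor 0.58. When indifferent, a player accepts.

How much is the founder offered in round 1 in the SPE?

67.2

Work backward from the last round.
Round 3 (the investor proposes): the founder will accept anything ≥ 0, so the investor offers 0 and keeps 200.
Round 2 (the founder proposes): the investor can get 200 next round, worth 0.58 × 200 = 116 now, so the founder offers 116, keeping 84.
Round 1 (the investor proposes): the founder can get 84 next round, worth 0.8 × 84 = 67.2 now; the investor offers that and keeps 132.8.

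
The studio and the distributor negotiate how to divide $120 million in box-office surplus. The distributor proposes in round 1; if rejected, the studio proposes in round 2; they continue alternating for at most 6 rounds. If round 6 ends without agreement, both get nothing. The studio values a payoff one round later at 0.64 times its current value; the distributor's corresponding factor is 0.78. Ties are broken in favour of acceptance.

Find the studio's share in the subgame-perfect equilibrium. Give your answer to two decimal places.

44.47

Solve by backward induction from round 6.
Round 6 (the studio proposes): the distributor will accept anything ≥ 0, so the studio offers 0 and keeps 120.
Round 5 (the distributor proposes): the studio can get 120 next round, worth 0.64 × 120 = 76.8 now, so the distributor offers 76.8, keeping 43.2.
Round 4 (the studio proposes): the distributor can get 43.2 next round, worth 0.78 × 43.2 = 33.696 now, so the studio offers 33.696, keeping 86.304.
Round 3 (the distributor proposes): the studio can get 86.304 next round, worth 0.64 × 86.304 = 55.23456 now; the distributor offers that and keeps 64.76544.
Round 2 (the studio proposes): the distributor can get 64.76544 next round, worth 0.78 × 64.76544 = 50.5170432 now, so the studio offers 50.5170432, keeping 69.4829568.
Round 1 (the distributor proposes): the studio can get 69.4829568 next round, worth 0.64 × 69.4829568 = 44.469092352 now; the distributor offers that and keeps 75.530907648.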